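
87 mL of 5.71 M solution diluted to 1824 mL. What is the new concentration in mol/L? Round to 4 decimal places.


Dilution: M1*V1 = M2*V2, solve for M2.
M2 = M1*V1 / V2
M2 = 5.71 * 87 / 1824
M2 = 496.77 / 1824
M2 = 0.27235197 mol/L, rounded to 4 dp:

0.2724 mol/L


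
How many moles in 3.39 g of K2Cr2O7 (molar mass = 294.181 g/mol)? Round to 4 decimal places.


n = mass / M
n = 3.39 / 294.181
n = 0.01152352 mol, rounded to 4 dp:

0.0115 mol


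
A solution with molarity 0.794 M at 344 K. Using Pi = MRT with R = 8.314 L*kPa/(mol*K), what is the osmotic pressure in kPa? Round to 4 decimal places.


Osmotic pressure (van't Hoff): Pi = M*R*T.
RT = 8.314 * 344 = 2860.016
Pi = 0.794 * 2860.016
Pi = 2270.852704 kPa, rounded to 4 dp:

2270.8527 kPa


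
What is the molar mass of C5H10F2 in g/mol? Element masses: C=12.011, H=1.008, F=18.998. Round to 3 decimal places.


M = sum(count * atomic_mass) over atoms.
M = 5*12.011 + 10*1.008 + 2*18.998
M = 60.055 + 10.08 + 37.996
M = 108.131 g/mol, rounded to 3 dp:

108.131 g/mol


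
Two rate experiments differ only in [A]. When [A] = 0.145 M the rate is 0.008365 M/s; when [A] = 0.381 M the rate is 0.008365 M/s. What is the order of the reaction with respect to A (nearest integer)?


Rate is proportional to [A]^n, so rate2/rate1 = ([A]2/[A]1)^n. Take logs to solve for n.
rate2/rate1 = 0.008365 / 0.008365 = 1.0
[A]2/[A]1 = 0.381 / 0.145 = 2.6276
n = ln(1.0) / ln(2.6276) = 0.0
Nearest integer order:

0


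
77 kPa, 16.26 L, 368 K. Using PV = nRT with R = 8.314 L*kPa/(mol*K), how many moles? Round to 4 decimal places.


PV = nRT, solve for n = PV / (RT).
PV = 77 * 16.26 = 1252.02
RT = 8.314 * 368 = 3059.552
n = 1252.02 / 3059.552
n = 0.40921677 mol, rounded to 4 dp:

0.4092 mol


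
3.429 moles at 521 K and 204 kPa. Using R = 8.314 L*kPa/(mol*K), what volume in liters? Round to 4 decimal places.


PV = nRT, solve for V = nRT / P.
nRT = 3.429 * 8.314 * 521 = 14853.0358
V = 14853.0358 / 204
V = 72.80899902 L, rounded to 4 dp:

72.8090 L


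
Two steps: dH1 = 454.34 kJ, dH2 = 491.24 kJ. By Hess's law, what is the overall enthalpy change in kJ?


Hess's law: enthalpy is a state function, so add the step enthalpies.
dH_total = dH1 + dH2 = 454.34 + (491.24)
dH_total = 945.58 kJ:

945.58 kJ


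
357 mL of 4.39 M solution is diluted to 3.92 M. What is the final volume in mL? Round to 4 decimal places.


Dilution: M1*V1 = M2*V2, solve for V2.
V2 = M1*V1 / M2
V2 = 4.39 * 357 / 3.92
V2 = 1567.23 / 3.92
V2 = 399.80357143 mL, rounded to 4 dp:

399.8036 mL


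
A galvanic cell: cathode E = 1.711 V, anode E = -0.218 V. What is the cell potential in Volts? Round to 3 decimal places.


Standard cell potential: E_cell = E_cathode - E_anode.
E_cell = 1.711 - (-0.218)
E_cell = 1.929 V, rounded to 3 dp:

1.929 V


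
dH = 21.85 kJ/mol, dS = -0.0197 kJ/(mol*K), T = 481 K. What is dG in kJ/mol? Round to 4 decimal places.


Gibbs: dG = dH - T*dS (consistent units, dS already in kJ/(mol*K)).
T*dS = 481 * -0.0197 = -9.4757
dG = 21.85 - (-9.4757)
dG = 31.3257 kJ/mol, rounded to 4 dp:

31.3257 kJ/mol


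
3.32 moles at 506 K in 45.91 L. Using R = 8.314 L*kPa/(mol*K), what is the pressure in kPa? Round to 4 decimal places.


PV = nRT, solve for P = nRT / V.
nRT = 3.32 * 8.314 * 506 = 13966.8549
P = 13966.8549 / 45.91
P = 304.22249837 kPa, rounded to 4 dp:

304.2225 kPa


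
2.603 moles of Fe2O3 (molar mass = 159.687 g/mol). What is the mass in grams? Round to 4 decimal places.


mass = n * M
mass = 2.603 * 159.687
mass = 415.665261 g, rounded to 4 dp:

415.6653 g


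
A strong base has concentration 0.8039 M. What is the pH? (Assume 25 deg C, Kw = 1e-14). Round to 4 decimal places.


A strong base dissociates completely, so [OH-] equals the given concentration.
pOH = -log10([OH-]) = -log10(0.8039) = 0.094798
pH = 14 - pOH = 14 - 0.094798
pH = 13.905202, rounded to 4 dp:

13.9052


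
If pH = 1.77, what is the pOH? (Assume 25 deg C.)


At 25 deg C, pH + pOH = 14.
pOH = 14 - pH = 14 - 1.77
pOH = 12.23:

12.23


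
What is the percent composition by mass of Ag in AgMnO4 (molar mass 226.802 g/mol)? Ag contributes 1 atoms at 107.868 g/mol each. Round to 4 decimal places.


pct = 100 * (n_elem * M_elem) / M_total
mass_contribution = 1 * 107.868 = 107.868 g/mol
pct = 100 * 107.868 / 226.802
pct = 47.56042716 %, rounded to 4 dp:

47.5604 %


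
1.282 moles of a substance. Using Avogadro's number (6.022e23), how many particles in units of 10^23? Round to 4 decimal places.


N = n * NA, then divide by 1e23 for the requested units.
N / 1e23 = n * 6.022
N / 1e23 = 1.282 * 6.022
N / 1e23 = 7.720204, rounded to 4 dp:

7.7202


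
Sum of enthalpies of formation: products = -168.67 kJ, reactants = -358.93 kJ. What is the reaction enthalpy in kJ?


dH_rxn = sum(dH_f products) - sum(dH_f reactants)
dH_rxn = -168.67 - (-358.93)
dH_rxn = 190.26 kJ:

190.26 kJ


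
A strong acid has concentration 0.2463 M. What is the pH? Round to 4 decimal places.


A strong acid dissociates completely, so [H+] equals the given concentration.
pH = -log10([H+]) = -log10(0.2463)
pH = 0.60853559, rounded to 4 dp:

0.6085


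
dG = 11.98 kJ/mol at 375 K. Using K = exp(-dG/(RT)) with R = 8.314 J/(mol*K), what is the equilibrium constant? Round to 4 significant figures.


dG is in kJ/mol; multiply by 1000 to match R in J/(mol*K).
RT = 8.314 * 375 = 3117.75 J/mol
exponent = -dG*1000 / (RT) = -(11.98*1000) / 3117.75 = -3.84251463
K = exp(-3.84251463)
K = 0.021439621, rounded to 4 significant figures:

0.02144


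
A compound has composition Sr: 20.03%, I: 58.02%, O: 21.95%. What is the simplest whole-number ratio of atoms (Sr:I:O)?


Assume 100 g of compound, divide each mass% by atomic mass to get moles, then normalize by the smallest to get a raw atom ratio.
Moles per 100 g: Sr: 20.03/87.62 = 0.2286, I: 58.02/126.904 = 0.4572, O: 21.95/15.999 = 1.372
Raw ratio (divide by min = 0.2286): Sr: 1.0, I: 2.0, O: 6.002
Multiply by 1 to clear fractions: Sr: 1.0 ~= 1, I: 2.0 ~= 2, O: 6.002 ~= 6
Reduce by GCD to get the simplest whole-number ratio:

1:2:6


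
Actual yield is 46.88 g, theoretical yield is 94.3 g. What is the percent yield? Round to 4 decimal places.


% yield = 100 * actual / theoretical
% yield = 100 * 46.88 / 94.3
% yield = 49.71367975 %, rounded to 4 dp:

49.7137 %


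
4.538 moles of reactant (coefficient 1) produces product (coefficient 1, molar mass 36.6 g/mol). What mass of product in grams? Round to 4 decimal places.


Use the coefficient ratio to convert reactant moles to product moles, then multiply by the product's molar mass.
moles_P = moles_R * (coeff_P / coeff_R) = 4.538 * (1/1) = 4.538
mass_P = moles_P * M_P = 4.538 * 36.6
mass_P = 166.0908 g, rounded to 4 dp:

166.0908 g


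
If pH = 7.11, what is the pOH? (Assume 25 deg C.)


At 25 deg C, pH + pOH = 14.
pOH = 14 - pH = 14 - 7.11
pOH = 6.89:

6.89


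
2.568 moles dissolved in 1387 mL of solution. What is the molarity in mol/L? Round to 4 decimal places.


Convert volume to liters: V_L = V_mL / 1000.
V_L = 1387 / 1000 = 1.387 L
M = n / V_L = 2.568 / 1.387
M = 1.85147801 mol/L, rounded to 4 dp:

1.8515 mol/L


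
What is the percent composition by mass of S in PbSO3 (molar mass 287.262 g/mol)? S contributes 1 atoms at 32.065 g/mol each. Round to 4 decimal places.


pct = 100 * (n_elem * M_elem) / M_total
mass_contribution = 1 * 32.065 = 32.065 g/mol
pct = 100 * 32.065 / 287.262
pct = 11.16228391 %, rounded to 4 dp:

11.1623 %


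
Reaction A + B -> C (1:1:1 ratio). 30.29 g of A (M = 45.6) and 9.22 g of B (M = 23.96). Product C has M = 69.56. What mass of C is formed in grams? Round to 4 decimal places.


Find moles of each reactant; the smaller value is the limiting reagent in a 1:1:1 reaction, so moles_C equals moles of the limiter.
n_A = mass_A / M_A = 30.29 / 45.6 = 0.664254 mol
n_B = mass_B / M_B = 9.22 / 23.96 = 0.384808 mol
Limiting reagent: B (smaller), n_limiting = 0.384808 mol
mass_C = n_limiting * M_C = 0.384808 * 69.56
mass_C = 26.76724448 g, rounded to 4 dp:

26.7672 g


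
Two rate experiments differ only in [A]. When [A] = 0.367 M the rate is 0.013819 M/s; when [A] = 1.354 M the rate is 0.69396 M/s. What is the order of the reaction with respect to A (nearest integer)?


Rate is proportional to [A]^n, so rate2/rate1 = ([A]2/[A]1)^n. Take logs to solve for n.
rate2/rate1 = 0.69396 / 0.013819 = 50.2178
[A]2/[A]1 = 1.354 / 0.367 = 3.6894
n = ln(50.2178) / ln(3.6894) = 3.0
Nearest integer order:

3


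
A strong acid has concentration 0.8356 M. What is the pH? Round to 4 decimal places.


A strong acid dissociates completely, so [H+] equals the given concentration.
pH = -log10([H+]) = -log10(0.8356)
pH = 0.07800157, rounded to 4 dp:

0.0780


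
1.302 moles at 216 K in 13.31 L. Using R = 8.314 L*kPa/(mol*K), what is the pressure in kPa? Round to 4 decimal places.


PV = nRT, solve for P = nRT / V.
nRT = 1.302 * 8.314 * 216 = 2338.1628
P = 2338.1628 / 13.31
P = 175.66963186 kPa, rounded to 4 dp:

175.6696 kPa


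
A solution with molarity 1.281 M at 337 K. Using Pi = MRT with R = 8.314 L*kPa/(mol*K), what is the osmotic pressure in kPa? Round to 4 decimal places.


Osmotic pressure (van't Hoff): Pi = M*R*T.
RT = 8.314 * 337 = 2801.818
Pi = 1.281 * 2801.818
Pi = 3589.128858 kPa, rounded to 4 dp:

3589.1289 kPa


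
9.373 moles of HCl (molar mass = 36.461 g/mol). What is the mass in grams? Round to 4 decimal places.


mass = n * M
mass = 9.373 * 36.461
mass = 341.748953 g, rounded to 4 dp:

341.7490 g


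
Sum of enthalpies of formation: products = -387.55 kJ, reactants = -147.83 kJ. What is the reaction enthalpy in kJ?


dH_rxn = sum(dH_f products) - sum(dH_f reactants)
dH_rxn = -387.55 - (-147.83)
dH_rxn = -239.72 kJ:

-239.72 kJ


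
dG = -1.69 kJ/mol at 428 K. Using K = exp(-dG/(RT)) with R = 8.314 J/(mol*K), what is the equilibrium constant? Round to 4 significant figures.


dG is in kJ/mol; multiply by 1000 to match R in J/(mol*K).
RT = 8.314 * 428 = 3558.392 J/mol
exponent = -dG*1000 / (RT) = -(-1.69*1000) / 3558.392 = 0.47493362
K = exp(0.47493362)
K = 1.6079075, rounded to 4 significant figures:

1.608


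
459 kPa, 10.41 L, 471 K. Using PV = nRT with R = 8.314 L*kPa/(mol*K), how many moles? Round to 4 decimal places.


PV = nRT, solve for n = PV / (RT).
PV = 459 * 10.41 = 4778.19
RT = 8.314 * 471 = 3915.894
n = 4778.19 / 3915.894
n = 1.22020412 mol, rounded to 4 dp:

1.2202 mol


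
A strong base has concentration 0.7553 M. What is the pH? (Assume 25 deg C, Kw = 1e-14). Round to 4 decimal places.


A strong base dissociates completely, so [OH-] equals the given concentration.
pOH = -log10([OH-]) = -log10(0.7553) = 0.121881
pH = 14 - pOH = 14 - 0.121881
pH = 13.878119, rounded to 4 dp:

13.8781


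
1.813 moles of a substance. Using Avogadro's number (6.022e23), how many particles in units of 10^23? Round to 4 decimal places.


N = n * NA, then divide by 1e23 for the requested units.
N / 1e23 = n * 6.022
N / 1e23 = 1.813 * 6.022
N / 1e23 = 10.917886, rounded to 4 dp:

10.9179


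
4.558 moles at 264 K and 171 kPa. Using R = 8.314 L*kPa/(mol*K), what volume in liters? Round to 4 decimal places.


PV = nRT, solve for V = nRT / P.
nRT = 4.558 * 8.314 * 264 = 10004.336
V = 10004.336 / 171
V = 58.50488889 L, rounded to 4 dp:

58.5049 L


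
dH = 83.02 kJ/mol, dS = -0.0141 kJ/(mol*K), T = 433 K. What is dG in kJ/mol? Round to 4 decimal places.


Gibbs: dG = dH - T*dS (consistent units, dS already in kJ/(mol*K)).
T*dS = 433 * -0.0141 = -6.1053
dG = 83.02 - (-6.1053)
dG = 89.1253 kJ/mol, rounded to 4 dp:

89.1253 kJ/mol


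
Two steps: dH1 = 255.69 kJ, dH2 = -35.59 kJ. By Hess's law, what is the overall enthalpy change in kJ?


Hess's law: enthalpy is a state function, so add the step enthalpies.
dH_total = dH1 + dH2 = 255.69 + (-35.59)
dH_total = 220.1 kJ:

220.10 kJ


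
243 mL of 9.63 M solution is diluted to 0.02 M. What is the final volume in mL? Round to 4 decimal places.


Dilution: M1*V1 = M2*V2, solve for V2.
V2 = M1*V1 / M2
V2 = 9.63 * 243 / 0.02
V2 = 2340.09 / 0.02
V2 = 117004.5 mL, rounded to 4 dp:

117004.5000 mL


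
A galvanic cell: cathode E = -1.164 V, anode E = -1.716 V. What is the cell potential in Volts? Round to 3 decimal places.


Standard cell potential: E_cell = E_cathode - E_anode.
E_cell = -1.164 - (-1.716)
E_cell = 0.552 V, rounded to 3 dp:

0.552 V


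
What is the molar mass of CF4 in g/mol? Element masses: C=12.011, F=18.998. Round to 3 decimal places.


M = sum(count * atomic_mass) over atoms.
M = 1*12.011 + 4*18.998
M = 12.011 + 75.992
M = 88.003 g/mol, rounded to 3 dp:

88.003 g/mol


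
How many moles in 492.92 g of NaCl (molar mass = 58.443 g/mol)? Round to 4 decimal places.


n = mass / M
n = 492.92 / 58.443
n = 8.43420085 mol, rounded to 4 dp:

8.4342 mol


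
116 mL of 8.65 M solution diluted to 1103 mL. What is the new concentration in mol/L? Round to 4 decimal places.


Dilution: M1*V1 = M2*V2, solve for M2.
M2 = M1*V1 / V2
M2 = 8.65 * 116 / 1103
M2 = 1003.4 / 1103
M2 = 0.90970082 mol/L, rounded to 4 dp:

0.9097 mol/L


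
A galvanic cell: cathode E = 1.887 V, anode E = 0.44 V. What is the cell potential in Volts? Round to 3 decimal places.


Standard cell potential: E_cell = E_cathode - E_anode.
E_cell = 1.887 - (0.44)
E_cell = 1.447 V, rounded to 3 dp:

1.447 V


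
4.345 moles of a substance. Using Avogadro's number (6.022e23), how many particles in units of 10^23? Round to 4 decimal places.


N = n * NA, then divide by 1e23 for the requested units.
N / 1e23 = n * 6.022
N / 1e23 = 4.345 * 6.022
N / 1e23 = 26.16559, rounded to 4 dp:

26.1656


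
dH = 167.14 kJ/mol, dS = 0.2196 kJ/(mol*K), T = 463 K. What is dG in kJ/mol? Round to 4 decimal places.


Gibbs: dG = dH - T*dS (consistent units, dS already in kJ/(mol*K)).
T*dS = 463 * 0.2196 = 101.6748
dG = 167.14 - (101.6748)
dG = 65.4652 kJ/mol, rounded to 4 dp:

65.4652 kJ/mol


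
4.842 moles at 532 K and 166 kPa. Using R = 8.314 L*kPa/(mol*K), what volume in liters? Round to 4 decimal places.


PV = nRT, solve for V = nRT / P.
nRT = 4.842 * 8.314 * 532 = 21416.3984
V = 21416.3984 / 166
V = 129.01444819 L, rounded to 4 dp:

129.0144 L


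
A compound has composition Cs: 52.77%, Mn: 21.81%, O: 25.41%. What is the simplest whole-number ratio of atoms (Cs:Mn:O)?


Assume 100 g of compound, divide each mass% by atomic mass to get moles, then normalize by the smallest to get a raw atom ratio.
Moles per 100 g: Cs: 52.77/132.905 = 0.3971, Mn: 21.81/54.938 = 0.397, O: 25.41/15.999 = 1.5882
Raw ratio (divide by min = 0.397): Cs: 1.0, Mn: 1.0, O: 4.001
Multiply by 1 to clear fractions: Cs: 1.0 ~= 1, Mn: 1.0 ~= 1, O: 4.001 ~= 4
Reduce by GCD to get the simplest whole-number ratio:

1:1:4


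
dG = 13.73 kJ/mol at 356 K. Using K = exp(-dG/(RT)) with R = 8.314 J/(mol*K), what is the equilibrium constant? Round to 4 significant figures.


dG is in kJ/mol; multiply by 1000 to match R in J/(mol*K).
RT = 8.314 * 356 = 2959.784 J/mol
exponent = -dG*1000 / (RT) = -(13.73*1000) / 2959.784 = -4.63885202
K = exp(-4.63885202)
K = 0.0096687908, rounded to 4 significant figures:

0.009669


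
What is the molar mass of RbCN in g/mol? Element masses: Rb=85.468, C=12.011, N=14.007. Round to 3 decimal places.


M = sum(count * atomic_mass) over atoms.
M = 1*85.468 + 1*12.011 + 1*14.007
M = 85.468 + 12.011 + 14.007
M = 111.486 g/mol, rounded to 3 dp:

111.486 g/mol


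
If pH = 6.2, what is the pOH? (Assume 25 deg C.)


At 25 deg C, pH + pOH = 14.
pOH = 14 - pH = 14 - 6.2
pOH = 7.8:

7.80


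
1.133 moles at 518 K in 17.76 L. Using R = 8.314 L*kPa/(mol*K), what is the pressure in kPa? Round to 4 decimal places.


PV = nRT, solve for P = nRT / V.
nRT = 1.133 * 8.314 * 518 = 4879.4367
P = 4879.4367 / 17.76
P = 274.74305743 kPa, rounded to 4 dp:

274.7431 kPa


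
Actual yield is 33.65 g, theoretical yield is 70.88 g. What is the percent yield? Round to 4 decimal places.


% yield = 100 * actual / theoretical
% yield = 100 * 33.65 / 70.88
% yield = 47.47460497 %, rounded to 4 dp:

47.4746 %


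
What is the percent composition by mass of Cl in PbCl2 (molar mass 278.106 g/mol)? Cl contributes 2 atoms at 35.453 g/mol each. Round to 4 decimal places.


pct = 100 * (n_elem * M_elem) / M_total
mass_contribution = 2 * 35.453 = 70.906 g/mol
pct = 100 * 70.906 / 278.106
pct = 25.49603389 %, rounded to 4 dp:

25.4960 %


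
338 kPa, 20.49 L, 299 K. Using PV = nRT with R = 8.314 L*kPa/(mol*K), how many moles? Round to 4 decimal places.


PV = nRT, solve for n = PV / (RT).
PV = 338 * 20.49 = 6925.62
RT = 8.314 * 299 = 2485.886
n = 6925.62 / 2485.886
n = 2.78597651 mol, rounded to 4 dp:

2.7860 mol


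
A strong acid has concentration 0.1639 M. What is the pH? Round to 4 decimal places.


A strong acid dissociates completely, so [H+] equals the given concentration.
pH = -log10([H+]) = -log10(0.1639)
pH = 0.78542105, rounded to 4 dp:

0.7854


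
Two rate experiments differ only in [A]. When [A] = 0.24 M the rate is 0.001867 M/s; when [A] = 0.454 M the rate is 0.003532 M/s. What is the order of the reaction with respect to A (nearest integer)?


Rate is proportional to [A]^n, so rate2/rate1 = ([A]2/[A]1)^n. Take logs to solve for n.
rate2/rate1 = 0.003532 / 0.001867 = 1.8918
[A]2/[A]1 = 0.454 / 0.24 = 1.8917
n = ln(1.8918) / ln(1.8917) = 1.0
Nearest integer order:

1


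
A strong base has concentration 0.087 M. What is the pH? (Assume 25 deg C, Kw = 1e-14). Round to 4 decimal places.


A strong base dissociates completely, so [OH-] equals the given concentration.
pOH = -log10([OH-]) = -log10(0.087) = 1.060481
pH = 14 - pOH = 14 - 1.060481
pH = 12.939519, rounded to 4 dp:

12.9395


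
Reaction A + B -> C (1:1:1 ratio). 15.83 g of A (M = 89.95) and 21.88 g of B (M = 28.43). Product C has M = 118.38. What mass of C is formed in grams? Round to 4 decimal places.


Find moles of each reactant; the smaller value is the limiting reagent in a 1:1:1 reaction, so moles_C equals moles of the limiter.
n_A = mass_A / M_A = 15.83 / 89.95 = 0.175987 mol
n_B = mass_B / M_B = 21.88 / 28.43 = 0.76961 mol
Limiting reagent: A (smaller), n_limiting = 0.175987 mol
mass_C = n_limiting * M_C = 0.175987 * 118.38
mass_C = 20.83334106 g, rounded to 4 dp:

20.8333 g


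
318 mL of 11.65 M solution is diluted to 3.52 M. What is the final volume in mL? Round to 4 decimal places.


Dilution: M1*V1 = M2*V2, solve for V2.
V2 = M1*V1 / M2
V2 = 11.65 * 318 / 3.52
V2 = 3704.7 / 3.52
V2 = 1052.47159091 mL, rounded to 4 dp:

1052.4716 mL


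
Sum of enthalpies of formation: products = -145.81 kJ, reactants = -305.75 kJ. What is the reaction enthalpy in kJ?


dH_rxn = sum(dH_f products) - sum(dH_f reactants)
dH_rxn = -145.81 - (-305.75)
dH_rxn = 159.94 kJ:

159.94 kJ


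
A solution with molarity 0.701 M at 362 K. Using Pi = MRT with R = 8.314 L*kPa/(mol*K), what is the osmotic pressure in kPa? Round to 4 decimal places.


Osmotic pressure (van't Hoff): Pi = M*R*T.
RT = 8.314 * 362 = 3009.668
Pi = 0.701 * 3009.668
Pi = 2109.777268 kPa, rounded to 4 dp:

2109.7773 kPa


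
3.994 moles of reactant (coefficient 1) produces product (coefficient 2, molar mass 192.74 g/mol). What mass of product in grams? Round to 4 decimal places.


Use the coefficient ratio to convert reactant moles to product moles, then multiply by the product's molar mass.
moles_P = moles_R * (coeff_P / coeff_R) = 3.994 * (2/1) = 7.988
mass_P = moles_P * M_P = 7.988 * 192.74
mass_P = 1539.60712 g, rounded to 4 dp:

1539.6071 g


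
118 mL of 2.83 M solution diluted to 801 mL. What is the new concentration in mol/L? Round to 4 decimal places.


Dilution: M1*V1 = M2*V2, solve for M2.
M2 = M1*V1 / V2
M2 = 2.83 * 118 / 801
M2 = 333.94 / 801
M2 = 0.41690387 mol/L, rounded to 4 dp:

0.4169 mol/L


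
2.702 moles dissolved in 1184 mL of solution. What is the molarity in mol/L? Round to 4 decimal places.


Convert volume to liters: V_L = V_mL / 1000.
V_L = 1184 / 1000 = 1.184 L
M = n / V_L = 2.702 / 1.184
M = 2.28209459 mol/L, rounded to 4 dp:

2.2821 mol/L


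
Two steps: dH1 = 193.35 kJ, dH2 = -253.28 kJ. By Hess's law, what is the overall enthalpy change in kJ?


Hess's law: enthalpy is a state function, so add the step enthalpies.
dH_total = dH1 + dH2 = 193.35 + (-253.28)
dH_total = -59.93 kJ:

-59.93 kJ


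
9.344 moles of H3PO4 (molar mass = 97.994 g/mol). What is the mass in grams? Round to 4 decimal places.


mass = n * M
mass = 9.344 * 97.994
mass = 915.655936 g, rounded to 4 dp:

915.6559 g


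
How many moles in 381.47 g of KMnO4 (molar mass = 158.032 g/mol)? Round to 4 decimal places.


n = mass / M
n = 381.47 / 158.032
n = 2.4138782 mol, rounded to 4 dp:

2.4139 mol


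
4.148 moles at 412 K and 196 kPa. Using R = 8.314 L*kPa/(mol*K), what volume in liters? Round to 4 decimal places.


PV = nRT, solve for V = nRT / P.
nRT = 4.148 * 8.314 * 412 = 14208.4265
V = 14208.4265 / 196
V = 72.49197194 L, rounded to 4 dp:

72.4920 L


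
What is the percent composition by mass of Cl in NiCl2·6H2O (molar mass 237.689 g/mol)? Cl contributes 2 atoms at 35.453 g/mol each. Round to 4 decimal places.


pct = 100 * (n_elem * M_elem) / M_total
mass_contribution = 2 * 35.453 = 70.906 g/mol
pct = 100 * 70.906 / 237.689
pct = 29.83141837 %, rounded to 4 dp:

29.8314 %


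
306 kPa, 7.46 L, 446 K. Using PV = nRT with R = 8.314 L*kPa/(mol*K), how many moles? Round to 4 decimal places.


PV = nRT, solve for n = PV / (RT).
PV = 306 * 7.46 = 2282.76
RT = 8.314 * 446 = 3708.044
n = 2282.76 / 3708.044
n = 0.61562376 mol, rounded to 4 dp:

0.6156 mol


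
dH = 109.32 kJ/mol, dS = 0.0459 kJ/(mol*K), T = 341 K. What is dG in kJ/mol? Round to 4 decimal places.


Gibbs: dG = dH - T*dS (consistent units, dS already in kJ/(mol*K)).
T*dS = 341 * 0.0459 = 15.6519
dG = 109.32 - (15.6519)
dG = 93.6681 kJ/mol, rounded to 4 dp:

93.6681 kJ/mol


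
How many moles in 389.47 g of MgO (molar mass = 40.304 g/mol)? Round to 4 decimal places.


n = mass / M
n = 389.47 / 40.304
n = 9.66330885 mol, rounded to 4 dp:

9.6633 mol


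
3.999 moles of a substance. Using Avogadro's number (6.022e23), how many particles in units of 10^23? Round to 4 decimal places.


N = n * NA, then divide by 1e23 for the requested units.
N / 1e23 = n * 6.022
N / 1e23 = 3.999 * 6.022
N / 1e23 = 24.081978, rounded to 4 dp:

24.0820


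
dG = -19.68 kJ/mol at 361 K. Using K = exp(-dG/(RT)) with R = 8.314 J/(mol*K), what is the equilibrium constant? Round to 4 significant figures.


dG is in kJ/mol; multiply by 1000 to match R in J/(mol*K).
RT = 8.314 * 361 = 3001.354 J/mol
exponent = -dG*1000 / (RT) = -(-19.68*1000) / 3001.354 = 6.55704059
K = exp(6.55704059)
K = 704.18464, rounded to 4 significant figures:

704.2


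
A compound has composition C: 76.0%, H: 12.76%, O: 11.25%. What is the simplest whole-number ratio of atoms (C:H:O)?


Assume 100 g of compound, divide each mass% by atomic mass to get moles, then normalize by the smallest to get a raw atom ratio.
Moles per 100 g: C: 76.0/12.011 = 6.3275, H: 12.76/1.008 = 12.6587, O: 11.25/15.999 = 0.7032
Raw ratio (divide by min = 0.7032): C: 8.999, H: 18.002, O: 1.0
Multiply by 1 to clear fractions: C: 8.999 ~= 9, H: 18.002 ~= 18, O: 1.0 ~= 1
Reduce by GCD to get the simplest whole-number ratio:

9:18:1


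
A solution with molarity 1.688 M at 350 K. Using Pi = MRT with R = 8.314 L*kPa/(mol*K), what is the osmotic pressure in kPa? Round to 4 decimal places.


Osmotic pressure (van't Hoff): Pi = M*R*T.
RT = 8.314 * 350 = 2909.9
Pi = 1.688 * 2909.9
Pi = 4911.9112 kPa, rounded to 4 dp:

4911.9112 kPa


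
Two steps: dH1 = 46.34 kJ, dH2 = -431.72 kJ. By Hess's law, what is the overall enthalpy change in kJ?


Hess's law: enthalpy is a state function, so add the step enthalpies.
dH_total = dH1 + dH2 = 46.34 + (-431.72)
dH_total = -385.38 kJ:

-385.38 kJ


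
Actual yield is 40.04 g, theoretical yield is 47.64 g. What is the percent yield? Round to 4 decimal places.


% yield = 100 * actual / theoretical
% yield = 100 * 40.04 / 47.64
% yield = 84.04701931 %, rounded to 4 dp:

84.0470 %


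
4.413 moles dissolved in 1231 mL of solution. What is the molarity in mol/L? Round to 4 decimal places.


Convert volume to liters: V_L = V_mL / 1000.
V_L = 1231 / 1000 = 1.231 L
M = n / V_L = 4.413 / 1.231
M = 3.58489033 mol/L, rounded to 4 dp:

3.5849 mol/L


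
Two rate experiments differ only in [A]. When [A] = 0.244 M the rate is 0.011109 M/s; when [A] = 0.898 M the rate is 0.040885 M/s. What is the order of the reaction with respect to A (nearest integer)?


Rate is proportional to [A]^n, so rate2/rate1 = ([A]2/[A]1)^n. Take logs to solve for n.
rate2/rate1 = 0.040885 / 0.011109 = 3.6803
[A]2/[A]1 = 0.898 / 0.244 = 3.6803
n = ln(3.6803) / ln(3.6803) = 1.0
Nearest integer order:

1


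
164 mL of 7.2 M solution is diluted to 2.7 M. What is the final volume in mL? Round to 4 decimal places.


Dilution: M1*V1 = M2*V2, solve for V2.
V2 = M1*V1 / M2
V2 = 7.2 * 164 / 2.7
V2 = 1180.8 / 2.7
V2 = 437.33333333 mL, rounded to 4 dp:

437.3333 mL


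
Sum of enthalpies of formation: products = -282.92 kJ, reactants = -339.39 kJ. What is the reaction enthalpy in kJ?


dH_rxn = sum(dH_f products) - sum(dH_f reactants)
dH_rxn = -282.92 - (-339.39)
dH_rxn = 56.47 kJ:

56.47 kJ


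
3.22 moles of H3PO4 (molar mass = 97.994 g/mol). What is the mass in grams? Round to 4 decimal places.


mass = n * M
mass = 3.22 * 97.994
mass = 315.54068 g, rounded to 4 dp:

315.5407 g


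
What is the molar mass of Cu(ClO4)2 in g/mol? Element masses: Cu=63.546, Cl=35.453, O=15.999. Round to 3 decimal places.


M = sum(count * atomic_mass) over atoms.
M = 1*63.546 + 2*35.453 + 8*15.999
M = 63.546 + 70.906 + 127.992
M = 262.444 g/mol, rounded to 3 dp:

262.444 g/mol


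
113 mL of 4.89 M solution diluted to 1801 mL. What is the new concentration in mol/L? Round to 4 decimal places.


Dilution: M1*V1 = M2*V2, solve for M2.
M2 = M1*V1 / V2
M2 = 4.89 * 113 / 1801
M2 = 552.57 / 1801
M2 = 0.30681288 mol/L, rounded to 4 dp:

0.3068 mol/L


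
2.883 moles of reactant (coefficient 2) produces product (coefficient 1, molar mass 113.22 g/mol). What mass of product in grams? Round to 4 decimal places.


Use the coefficient ratio to convert reactant moles to product moles, then multiply by the product's molar mass.
moles_P = moles_R * (coeff_P / coeff_R) = 2.883 * (1/2) = 1.4415
mass_P = moles_P * M_P = 1.4415 * 113.22
mass_P = 163.20663 g, rounded to 4 dp:

163.2066 g


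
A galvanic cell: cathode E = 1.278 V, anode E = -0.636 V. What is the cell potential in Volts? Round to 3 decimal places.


Standard cell potential: E_cell = E_cathode - E_anode.
E_cell = 1.278 - (-0.636)
E_cell = 1.914 V, rounded to 3 dp:

1.914 V


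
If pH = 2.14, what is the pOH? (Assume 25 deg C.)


At 25 deg C, pH + pOH = 14.
pOH = 14 - pH = 14 - 2.14
pOH = 11.86:

11.86


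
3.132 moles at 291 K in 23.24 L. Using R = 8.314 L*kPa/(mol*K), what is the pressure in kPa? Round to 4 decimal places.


PV = nRT, solve for P = nRT / V.
nRT = 3.132 * 8.314 * 291 = 7577.4794
P = 7577.4794 / 23.24
P = 326.05333046 kPa, rounded to 4 dp:

326.0533 kPa


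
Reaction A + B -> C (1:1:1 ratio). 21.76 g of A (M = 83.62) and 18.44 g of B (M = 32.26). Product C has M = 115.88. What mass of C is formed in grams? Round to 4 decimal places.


Find moles of each reactant; the smaller value is the limiting reagent in a 1:1:1 reaction, so moles_C equals moles of the limiter.
n_A = mass_A / M_A = 21.76 / 83.62 = 0.260225 mol
n_B = mass_B / M_B = 18.44 / 32.26 = 0.571606 mol
Limiting reagent: A (smaller), n_limiting = 0.260225 mol
mass_C = n_limiting * M_C = 0.260225 * 115.88
mass_C = 30.154873 g, rounded to 4 dp:

30.1549 g


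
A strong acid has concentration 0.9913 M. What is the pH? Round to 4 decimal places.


A strong acid dissociates completely, so [H+] equals the given concentration.
pH = -log10([H+]) = -log10(0.9913)
pH = 0.00379489, rounded to 4 dp:

0.0038


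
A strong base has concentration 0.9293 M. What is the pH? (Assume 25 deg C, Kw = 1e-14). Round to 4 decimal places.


A strong base dissociates completely, so [OH-] equals the given concentration.
pOH = -log10([OH-]) = -log10(0.9293) = 0.031844
pH = 14 - pOH = 14 - 0.031844
pH = 13.968156, rounded to 4 dp:

13.9682


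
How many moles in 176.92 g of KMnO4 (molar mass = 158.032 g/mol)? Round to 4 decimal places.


n = mass / M
n = 176.92 / 158.032
n = 1.1195201 mol, rounded to 4 dp:

1.1195 mol


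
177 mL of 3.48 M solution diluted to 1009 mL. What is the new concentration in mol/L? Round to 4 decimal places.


Dilution: M1*V1 = M2*V2, solve for M2.
M2 = M1*V1 / V2
M2 = 3.48 * 177 / 1009
M2 = 615.96 / 1009
M2 = 0.61046581 mol/L, rounded to 4 dp:

0.6105 mol/L


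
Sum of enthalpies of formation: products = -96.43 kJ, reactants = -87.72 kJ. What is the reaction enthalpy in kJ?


dH_rxn = sum(dH_f products) - sum(dH_f reactants)
dH_rxn = -96.43 - (-87.72)
dH_rxn = -8.71 kJ:

-8.71 kJ


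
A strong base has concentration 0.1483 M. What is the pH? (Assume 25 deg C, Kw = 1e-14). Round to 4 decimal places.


A strong base dissociates completely, so [OH-] equals the given concentration.
pOH = -log10([OH-]) = -log10(0.1483) = 0.828859
pH = 14 - pOH = 14 - 0.828859
pH = 13.171141, rounded to 4 dp:

13.1711


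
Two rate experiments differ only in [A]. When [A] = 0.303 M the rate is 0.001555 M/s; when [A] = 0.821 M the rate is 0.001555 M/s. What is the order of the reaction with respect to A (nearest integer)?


Rate is proportional to [A]^n, so rate2/rate1 = ([A]2/[A]1)^n. Take logs to solve for n.
rate2/rate1 = 0.001555 / 0.001555 = 1.0
[A]2/[A]1 = 0.821 / 0.303 = 2.7096
n = ln(1.0) / ln(2.7096) = 0.0
Nearest integer order:

0


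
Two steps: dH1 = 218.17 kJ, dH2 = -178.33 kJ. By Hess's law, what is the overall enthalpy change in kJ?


Hess's law: enthalpy is a state function, so add the step enthalpies.
dH_total = dH1 + dH2 = 218.17 + (-178.33)
dH_total = 39.84 kJ:

39.84 kJ


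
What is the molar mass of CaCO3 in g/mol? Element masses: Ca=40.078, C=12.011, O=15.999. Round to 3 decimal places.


M = sum(count * atomic_mass) over atoms.
M = 1*40.078 + 1*12.011 + 3*15.999
M = 40.078 + 12.011 + 47.997
M = 100.086 g/mol, rounded to 3 dp:

100.086 g/mol


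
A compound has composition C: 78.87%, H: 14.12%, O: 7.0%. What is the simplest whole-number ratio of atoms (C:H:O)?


Assume 100 g of compound, divide each mass% by atomic mass to get moles, then normalize by the smallest to get a raw atom ratio.
Moles per 100 g: C: 78.87/12.011 = 6.5665, H: 14.12/1.008 = 14.0079, O: 7.0/15.999 = 0.4375
Raw ratio (divide by min = 0.4375): C: 15.008, H: 32.016, O: 1.0
Multiply by 1 to clear fractions: C: 15.008 ~= 15, H: 32.016 ~= 32, O: 1.0 ~= 1
Reduce by GCD to get the simplest whole-number ratio:

15:32:1


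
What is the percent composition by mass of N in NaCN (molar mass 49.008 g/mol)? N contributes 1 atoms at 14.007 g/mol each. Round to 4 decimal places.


pct = 100 * (n_elem * M_elem) / M_total
mass_contribution = 1 * 14.007 = 14.007 g/mol
pct = 100 * 14.007 / 49.008
pct = 28.58104799 %, rounded to 4 dp:

28.5810 %


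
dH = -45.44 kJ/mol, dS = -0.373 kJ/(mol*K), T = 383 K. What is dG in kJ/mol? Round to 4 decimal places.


Gibbs: dG = dH - T*dS (consistent units, dS already in kJ/(mol*K)).
T*dS = 383 * -0.373 = -142.859
dG = -45.44 - (-142.859)
dG = 97.419 kJ/mol, rounded to 4 dp:

97.4190 kJ/mol


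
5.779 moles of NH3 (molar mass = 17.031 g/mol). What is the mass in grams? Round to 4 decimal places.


mass = n * M
mass = 5.779 * 17.031
mass = 98.422149 g, rounded to 4 dp:

98.4221 g


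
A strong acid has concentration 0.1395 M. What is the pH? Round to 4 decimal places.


A strong acid dissociates completely, so [H+] equals the given concentration.
pH = -log10([H+]) = -log10(0.1395)
pH = 0.85542579, rounded to 4 dp:

0.8554


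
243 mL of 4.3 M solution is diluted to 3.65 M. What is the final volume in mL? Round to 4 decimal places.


Dilution: M1*V1 = M2*V2, solve for V2.
V2 = M1*V1 / M2
V2 = 4.3 * 243 / 3.65
V2 = 1044.9 / 3.65
V2 = 286.2739726 mL, rounded to 4 dp:

286.2740 mL


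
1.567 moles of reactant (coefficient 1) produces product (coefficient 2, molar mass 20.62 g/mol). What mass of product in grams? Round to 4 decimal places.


Use the coefficient ratio to convert reactant moles to product moles, then multiply by the product's molar mass.
moles_P = moles_R * (coeff_P / coeff_R) = 1.567 * (2/1) = 3.134
mass_P = moles_P * M_P = 3.134 * 20.62
mass_P = 64.62308 g, rounded to 4 dp:

64.6231 g


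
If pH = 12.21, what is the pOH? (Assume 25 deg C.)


At 25 deg C, pH + pOH = 14.
pOH = 14 - pH = 14 - 12.21
pOH = 1.79:

1.79


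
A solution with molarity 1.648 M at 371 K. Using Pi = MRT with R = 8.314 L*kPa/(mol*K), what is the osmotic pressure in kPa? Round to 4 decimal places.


Osmotic pressure (van't Hoff): Pi = M*R*T.
RT = 8.314 * 371 = 3084.494
Pi = 1.648 * 3084.494
Pi = 5083.246112 kPa, rounded to 4 dp:

5083.2461 kPa


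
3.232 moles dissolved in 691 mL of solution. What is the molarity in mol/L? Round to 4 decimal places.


Convert volume to liters: V_L = V_mL / 1000.
V_L = 691 / 1000 = 0.691 L
M = n / V_L = 3.232 / 0.691
M = 4.67727931 mol/L, rounded to 4 dp:

4.6773 mol/L


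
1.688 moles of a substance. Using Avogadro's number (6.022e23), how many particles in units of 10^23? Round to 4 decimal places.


N = n * NA, then divide by 1e23 for the requested units.
N / 1e23 = n * 6.022
N / 1e23 = 1.688 * 6.022
N / 1e23 = 10.165136, rounded to 4 dp:

10.1651


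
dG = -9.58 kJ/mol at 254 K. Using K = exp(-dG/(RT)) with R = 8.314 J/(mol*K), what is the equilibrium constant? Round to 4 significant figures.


dG is in kJ/mol; multiply by 1000 to match R in J/(mol*K).
RT = 8.314 * 254 = 2111.756 J/mol
exponent = -dG*1000 / (RT) = -(-9.58*1000) / 2111.756 = 4.53650895
K = exp(4.53650895)
K = 93.364291, rounded to 4 significant figures:

93.36


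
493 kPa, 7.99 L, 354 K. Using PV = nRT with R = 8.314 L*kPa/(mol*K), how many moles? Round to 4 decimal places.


PV = nRT, solve for n = PV / (RT).
PV = 493 * 7.99 = 3939.07
RT = 8.314 * 354 = 2943.156
n = 3939.07 / 2943.156
n = 1.33838301 mol, rounded to 4 dp:

1.3384 mol


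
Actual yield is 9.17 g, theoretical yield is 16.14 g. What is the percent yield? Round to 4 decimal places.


% yield = 100 * actual / theoretical
% yield = 100 * 9.17 / 16.14
% yield = 56.81536555 %, rounded to 4 dp:

56.8154 %


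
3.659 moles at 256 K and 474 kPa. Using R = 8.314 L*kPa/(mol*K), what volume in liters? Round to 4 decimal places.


PV = nRT, solve for V = nRT / P.
nRT = 3.659 * 8.314 * 256 = 7787.7571
V = 7787.7571 / 474
V = 16.4298673 L, rounded to 4 dp:

16.4299 L


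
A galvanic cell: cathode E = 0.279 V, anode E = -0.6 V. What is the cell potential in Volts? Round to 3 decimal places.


Standard cell potential: E_cell = E_cathode - E_anode.
E_cell = 0.279 - (-0.6)
E_cell = 0.879 V, rounded to 3 dp:

0.879 V


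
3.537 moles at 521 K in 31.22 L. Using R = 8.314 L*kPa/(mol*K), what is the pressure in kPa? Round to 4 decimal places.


PV = nRT, solve for P = nRT / V.
nRT = 3.537 * 8.314 * 521 = 15320.848
P = 15320.848 / 31.22
P = 490.73824471 kPa, rounded to 4 dp:

490.7382 kPa


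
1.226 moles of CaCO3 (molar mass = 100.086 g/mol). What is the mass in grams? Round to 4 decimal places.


mass = n * M
mass = 1.226 * 100.086
mass = 122.705436 g, rounded to 4 dp:

122.7054 g


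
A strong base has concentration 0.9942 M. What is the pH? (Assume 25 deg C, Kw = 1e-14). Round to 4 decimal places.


A strong base dissociates completely, so [OH-] equals the given concentration.
pOH = -log10([OH-]) = -log10(0.9942) = 0.002526
pH = 14 - pOH = 14 - 0.002526
pH = 13.997474, rounded to 4 dp:

13.9975


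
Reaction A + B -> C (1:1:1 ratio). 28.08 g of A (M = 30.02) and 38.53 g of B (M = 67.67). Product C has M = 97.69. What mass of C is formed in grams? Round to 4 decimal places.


Find moles of each reactant; the smaller value is the limiting reagent in a 1:1:1 reaction, so moles_C equals moles of the limiter.
n_A = mass_A / M_A = 28.08 / 30.02 = 0.935376 mol
n_B = mass_B / M_B = 38.53 / 67.67 = 0.569381 mol
Limiting reagent: B (smaller), n_limiting = 0.569381 mol
mass_C = n_limiting * M_C = 0.569381 * 97.69
mass_C = 55.62282989 g, rounded to 4 dp:

55.6228 g


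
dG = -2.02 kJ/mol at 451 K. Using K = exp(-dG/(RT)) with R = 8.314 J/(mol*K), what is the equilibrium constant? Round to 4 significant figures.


dG is in kJ/mol; multiply by 1000 to match R in J/(mol*K).
RT = 8.314 * 451 = 3749.614 J/mol
exponent = -dG*1000 / (RT) = -(-2.02*1000) / 3749.614 = 0.53872212
K = exp(0.53872212)
K = 1.7138154, rounded to 4 significant figures:

1.714


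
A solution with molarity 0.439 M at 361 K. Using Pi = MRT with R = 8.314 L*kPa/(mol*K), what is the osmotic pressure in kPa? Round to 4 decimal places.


Osmotic pressure (van't Hoff): Pi = M*R*T.
RT = 8.314 * 361 = 3001.354
Pi = 0.439 * 3001.354
Pi = 1317.594406 kPa, rounded to 4 dp:

1317.5944 kPa


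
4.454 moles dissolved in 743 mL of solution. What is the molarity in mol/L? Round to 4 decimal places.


Convert volume to liters: V_L = V_mL / 1000.
V_L = 743 / 1000 = 0.743 L
M = n / V_L = 4.454 / 0.743
M = 5.99461642 mol/L, rounded to 4 dp:

5.9946 mol/L


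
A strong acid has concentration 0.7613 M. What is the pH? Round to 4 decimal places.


A strong acid dissociates completely, so [H+] equals the given concentration.
pH = -log10([H+]) = -log10(0.7613)
pH = 0.11844417, rounded to 4 dp:

0.1184


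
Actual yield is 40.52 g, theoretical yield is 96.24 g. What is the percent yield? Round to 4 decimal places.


% yield = 100 * actual / theoretical
% yield = 100 * 40.52 / 96.24
% yield = 42.10307564 %, rounded to 4 dp:

42.1031 %


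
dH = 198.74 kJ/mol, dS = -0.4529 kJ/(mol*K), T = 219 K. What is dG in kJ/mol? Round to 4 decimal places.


Gibbs: dG = dH - T*dS (consistent units, dS already in kJ/(mol*K)).
T*dS = 219 * -0.4529 = -99.1851
dG = 198.74 - (-99.1851)
dG = 297.9251 kJ/mol, rounded to 4 dp:

297.9251 kJ/mol


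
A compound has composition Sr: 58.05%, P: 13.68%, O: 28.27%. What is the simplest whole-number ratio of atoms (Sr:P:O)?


Assume 100 g of compound, divide each mass% by atomic mass to get moles, then normalize by the smallest to get a raw atom ratio.
Moles per 100 g: Sr: 58.05/87.62 = 0.6625, P: 13.68/30.974 = 0.4417, O: 28.27/15.999 = 1.767
Raw ratio (divide by min = 0.4417): Sr: 1.5, P: 1.0, O: 4.001
Multiply by 2 to clear fractions: Sr: 3.0 ~= 3, P: 2.0 ~= 2, O: 8.002 ~= 8
Reduce by GCD to get the simplest whole-number ratio:

3:2:8


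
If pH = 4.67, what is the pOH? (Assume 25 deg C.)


At 25 deg C, pH + pOH = 14.
pOH = 14 - pH = 14 - 4.67
pOH = 9.33:

9.33


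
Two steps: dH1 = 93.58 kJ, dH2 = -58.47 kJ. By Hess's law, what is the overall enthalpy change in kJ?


Hess's law: enthalpy is a state function, so add the step enthalpies.
dH_total = dH1 + dH2 = 93.58 + (-58.47)
dH_total = 35.11 kJ:

35.11 kJ


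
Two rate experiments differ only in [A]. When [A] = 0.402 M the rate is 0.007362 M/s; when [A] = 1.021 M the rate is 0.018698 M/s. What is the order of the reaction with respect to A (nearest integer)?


Rate is proportional to [A]^n, so rate2/rate1 = ([A]2/[A]1)^n. Take logs to solve for n.
rate2/rate1 = 0.018698 / 0.007362 = 2.5398
[A]2/[A]1 = 1.021 / 0.402 = 2.5398
n = ln(2.5398) / ln(2.5398) = 1.0
Nearest integer order:

1


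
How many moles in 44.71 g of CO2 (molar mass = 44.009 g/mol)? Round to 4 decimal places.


n = mass / M
n = 44.71 / 44.009
n = 1.01592856 mol, rounded to 4 dp:

1.0159 mol
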